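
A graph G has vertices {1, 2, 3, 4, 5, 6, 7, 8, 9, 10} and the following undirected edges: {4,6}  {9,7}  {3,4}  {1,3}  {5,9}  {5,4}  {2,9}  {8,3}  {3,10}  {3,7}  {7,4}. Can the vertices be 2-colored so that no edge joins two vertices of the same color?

The cycle 4-7-3-4 has length 3, which is odd, so the graph is not bipartite.

No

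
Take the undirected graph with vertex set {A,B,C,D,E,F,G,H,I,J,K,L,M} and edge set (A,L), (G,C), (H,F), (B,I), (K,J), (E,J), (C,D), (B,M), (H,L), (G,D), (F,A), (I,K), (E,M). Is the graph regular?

Degrees: A:2, B:2, C:2, D:2, E:2, F:2, G:2, H:2, I:2, J:2, K:2, L:2, M:2
Every vertex has degree 2, so the graph is 2-regular.

Yes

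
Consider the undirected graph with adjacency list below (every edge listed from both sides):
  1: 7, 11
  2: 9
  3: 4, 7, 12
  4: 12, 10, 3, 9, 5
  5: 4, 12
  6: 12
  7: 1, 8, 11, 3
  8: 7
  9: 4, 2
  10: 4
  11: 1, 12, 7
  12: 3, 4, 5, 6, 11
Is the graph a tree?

No

The graph has 12 vertices and 15 edges.
A tree on 12 vertices has exactly 11 edges; this graph has 15, so it contains a cycle and is not a tree.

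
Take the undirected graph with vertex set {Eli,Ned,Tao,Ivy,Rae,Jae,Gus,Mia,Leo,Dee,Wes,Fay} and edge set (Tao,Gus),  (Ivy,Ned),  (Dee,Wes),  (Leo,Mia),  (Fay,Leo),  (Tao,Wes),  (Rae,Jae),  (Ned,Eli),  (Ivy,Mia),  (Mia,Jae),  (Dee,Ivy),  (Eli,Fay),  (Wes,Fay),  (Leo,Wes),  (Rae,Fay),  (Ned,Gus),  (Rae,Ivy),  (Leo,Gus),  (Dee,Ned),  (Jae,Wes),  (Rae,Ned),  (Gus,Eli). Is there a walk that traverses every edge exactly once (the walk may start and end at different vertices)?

Degrees: Eli:3, Ned:5, Tao:2, Ivy:4, Rae:4, Jae:3, Gus:4, Mia:3, Leo:4, Dee:3, Wes:5, Fay:4
Odd-degree vertices: Eli, Ned, Jae, Mia, Dee, Wes (6 total).
With 6 odd-degree vertices (more than two), no single trail can use every edge.

No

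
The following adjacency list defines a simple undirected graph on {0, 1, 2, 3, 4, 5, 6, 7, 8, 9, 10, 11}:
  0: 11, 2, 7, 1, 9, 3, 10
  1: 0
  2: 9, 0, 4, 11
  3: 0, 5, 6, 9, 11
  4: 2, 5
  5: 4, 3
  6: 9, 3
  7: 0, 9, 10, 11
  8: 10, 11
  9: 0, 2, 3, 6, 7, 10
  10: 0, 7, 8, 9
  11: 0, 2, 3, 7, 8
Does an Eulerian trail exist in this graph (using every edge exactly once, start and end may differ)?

Degrees: 0:7, 1:1, 2:4, 3:5, 4:2, 5:2, 6:2, 7:4, 8:2, 9:6, 10:4, 11:5
Odd-degree vertices: 0, 1, 3, 11 (4 total).
An Eulerian trail requires 0 or 2 odd-degree vertices; here there are 4.

No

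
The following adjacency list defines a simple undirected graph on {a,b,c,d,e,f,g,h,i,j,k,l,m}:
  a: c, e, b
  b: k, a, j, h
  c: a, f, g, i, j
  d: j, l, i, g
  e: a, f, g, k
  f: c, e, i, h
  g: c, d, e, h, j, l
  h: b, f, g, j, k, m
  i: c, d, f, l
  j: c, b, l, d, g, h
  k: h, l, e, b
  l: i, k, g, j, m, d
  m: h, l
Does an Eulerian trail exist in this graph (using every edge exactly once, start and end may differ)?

Degrees: a:3, b:4, c:5, d:4, e:4, f:4, g:6, h:6, i:4, j:6, k:4, l:6, m:2
Odd-degree vertices: a, c (2 total).
With 2 odd-degree vertices and all edges in one connected piece, an Eulerian trail exists (from a to c).

Yes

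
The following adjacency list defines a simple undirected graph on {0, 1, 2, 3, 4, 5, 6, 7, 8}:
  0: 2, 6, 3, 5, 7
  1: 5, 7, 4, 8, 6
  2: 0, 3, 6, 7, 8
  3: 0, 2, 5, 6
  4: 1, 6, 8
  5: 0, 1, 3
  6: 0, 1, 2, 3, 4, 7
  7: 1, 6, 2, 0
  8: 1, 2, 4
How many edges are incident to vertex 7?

Neighbors of 7: 0, 1, 2, 6.

4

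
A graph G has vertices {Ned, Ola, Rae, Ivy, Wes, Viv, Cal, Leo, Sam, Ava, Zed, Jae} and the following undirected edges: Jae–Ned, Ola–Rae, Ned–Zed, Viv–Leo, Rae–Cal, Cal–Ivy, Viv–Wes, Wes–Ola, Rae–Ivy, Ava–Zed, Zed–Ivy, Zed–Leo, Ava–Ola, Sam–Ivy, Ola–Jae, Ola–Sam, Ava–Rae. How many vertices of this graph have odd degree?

Degrees: Ned:2, Ola:5, Rae:4, Ivy:4, Wes:2, Viv:2, Cal:2, Leo:2, Sam:2, Ava:3, Zed:4, Jae:2
Odd-degree vertices: Ola, Ava.

2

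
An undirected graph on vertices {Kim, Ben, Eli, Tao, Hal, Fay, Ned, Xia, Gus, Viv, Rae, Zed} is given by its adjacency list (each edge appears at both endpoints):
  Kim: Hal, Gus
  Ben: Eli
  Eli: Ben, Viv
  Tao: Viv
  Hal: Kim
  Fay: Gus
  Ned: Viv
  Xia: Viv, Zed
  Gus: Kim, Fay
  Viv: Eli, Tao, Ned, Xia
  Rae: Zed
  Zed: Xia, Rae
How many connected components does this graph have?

2

Component: {Kim, Hal, Fay, Gus}
Component: {Ben, Eli, Tao, Ned, Xia, Viv, Rae, Zed}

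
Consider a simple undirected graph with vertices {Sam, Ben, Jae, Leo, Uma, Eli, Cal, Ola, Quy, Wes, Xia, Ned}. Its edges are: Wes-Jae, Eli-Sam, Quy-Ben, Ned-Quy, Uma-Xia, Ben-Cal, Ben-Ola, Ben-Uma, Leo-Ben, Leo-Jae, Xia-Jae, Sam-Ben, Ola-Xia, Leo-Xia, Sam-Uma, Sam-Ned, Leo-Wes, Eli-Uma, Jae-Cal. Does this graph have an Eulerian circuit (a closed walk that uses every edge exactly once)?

Degrees: Sam:4, Ben:6, Jae:4, Leo:4, Uma:4, Eli:2, Cal:2, Ola:2, Quy:2, Wes:2, Xia:4, Ned:2
All degrees are even and the non-isolated vertices are connected — an Eulerian circuit exists.

Yes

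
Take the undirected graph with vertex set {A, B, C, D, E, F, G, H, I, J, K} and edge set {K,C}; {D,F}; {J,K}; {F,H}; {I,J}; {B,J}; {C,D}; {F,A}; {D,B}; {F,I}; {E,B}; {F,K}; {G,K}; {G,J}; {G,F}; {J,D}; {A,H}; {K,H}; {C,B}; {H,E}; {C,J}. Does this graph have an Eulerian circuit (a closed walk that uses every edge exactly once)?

Degrees: A:2, B:4, C:4, D:4, E:2, F:6, G:3, H:4, I:2, J:6, K:5
G, K have odd degree; an Eulerian circuit needs every degree to be even, so none exists.

No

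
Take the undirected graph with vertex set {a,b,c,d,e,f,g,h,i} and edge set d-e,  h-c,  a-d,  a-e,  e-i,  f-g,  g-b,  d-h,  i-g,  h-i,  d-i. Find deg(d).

4

Neighbors of d: a, e, h, i.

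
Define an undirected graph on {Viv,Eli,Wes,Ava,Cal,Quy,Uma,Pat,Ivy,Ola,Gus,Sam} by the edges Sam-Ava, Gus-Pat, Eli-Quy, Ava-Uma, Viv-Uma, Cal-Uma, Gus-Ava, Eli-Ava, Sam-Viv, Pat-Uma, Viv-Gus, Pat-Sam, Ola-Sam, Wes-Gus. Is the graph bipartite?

Yes

Color {Eli, Uma, Ivy, Gus, Sam} black and {Viv, Wes, Ava, Cal, Quy, Pat, Ola} white. No edge joins two same-colored vertices, so the graph is bipartite.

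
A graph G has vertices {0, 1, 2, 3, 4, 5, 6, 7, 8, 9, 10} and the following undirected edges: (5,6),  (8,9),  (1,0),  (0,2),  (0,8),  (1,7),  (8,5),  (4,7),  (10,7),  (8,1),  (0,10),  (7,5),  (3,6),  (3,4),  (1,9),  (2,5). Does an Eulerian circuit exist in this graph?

Degrees: 0:4, 1:4, 2:2, 3:2, 4:2, 5:4, 6:2, 7:4, 8:4, 9:2, 10:2
All degrees are even and the non-isolated vertices are connected — an Eulerian circuit exists.

Yes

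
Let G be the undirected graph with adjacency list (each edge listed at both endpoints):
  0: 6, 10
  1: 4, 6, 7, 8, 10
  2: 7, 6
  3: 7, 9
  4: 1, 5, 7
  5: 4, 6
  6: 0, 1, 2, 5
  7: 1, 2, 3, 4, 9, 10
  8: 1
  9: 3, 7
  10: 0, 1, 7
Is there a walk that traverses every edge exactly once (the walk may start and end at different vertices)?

No

Degrees: 0:2, 1:5, 2:2, 3:2, 4:3, 5:2, 6:4, 7:6, 8:1, 9:2, 10:3
Odd-degree vertices: 1, 4, 8, 10 (4 total).
With 4 odd-degree vertices (more than two), no single trail can use every edge.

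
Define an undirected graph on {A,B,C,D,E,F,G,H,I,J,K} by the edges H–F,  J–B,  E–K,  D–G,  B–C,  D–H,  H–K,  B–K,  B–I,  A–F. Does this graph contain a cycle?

No

|V| = 11, |E| = 10, number of components = 1.
Since 10 = 11 - 1, the graph is a forest and contains no cycle.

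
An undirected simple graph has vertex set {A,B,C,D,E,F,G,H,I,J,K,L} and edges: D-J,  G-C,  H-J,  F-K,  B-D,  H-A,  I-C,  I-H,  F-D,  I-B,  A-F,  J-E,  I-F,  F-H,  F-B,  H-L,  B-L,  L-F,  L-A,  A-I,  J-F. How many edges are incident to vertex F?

8

Neighbors of F: A, B, D, H, I, J, K, L.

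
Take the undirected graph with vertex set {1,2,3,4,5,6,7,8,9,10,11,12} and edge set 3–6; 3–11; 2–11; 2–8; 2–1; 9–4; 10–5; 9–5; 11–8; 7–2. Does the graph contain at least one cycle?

The graph has 12 vertices, 10 edges, and 3 connected components.
Since 10 > 12 - 3, a cycle must exist; for instance 2-11-8-2.

Yes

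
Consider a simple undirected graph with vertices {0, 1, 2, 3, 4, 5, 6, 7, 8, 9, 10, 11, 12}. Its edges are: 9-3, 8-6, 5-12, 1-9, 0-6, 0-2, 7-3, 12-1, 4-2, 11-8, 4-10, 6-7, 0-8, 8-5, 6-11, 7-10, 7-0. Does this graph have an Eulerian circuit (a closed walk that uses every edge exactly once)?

Yes

Degrees: 0:4, 1:2, 2:2, 3:2, 4:2, 5:2, 6:4, 7:4, 8:4, 9:2, 10:2, 11:2, 12:2
All degrees are even and the non-isolated vertices are connected — an Eulerian circuit exists.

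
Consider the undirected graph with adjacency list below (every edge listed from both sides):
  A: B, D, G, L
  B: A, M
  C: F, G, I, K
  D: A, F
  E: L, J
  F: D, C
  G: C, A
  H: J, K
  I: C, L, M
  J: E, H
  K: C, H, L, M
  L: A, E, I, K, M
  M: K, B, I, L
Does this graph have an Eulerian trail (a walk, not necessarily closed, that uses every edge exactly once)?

Degrees: A:4, B:2, C:4, D:2, E:2, F:2, G:2, H:2, I:3, J:2, K:4, L:5, M:4
Odd-degree vertices: I, L (2 total).
The non-isolated vertices are connected and exactly 2 have odd degree, so an Eulerian trail exists (from I to L).

Yes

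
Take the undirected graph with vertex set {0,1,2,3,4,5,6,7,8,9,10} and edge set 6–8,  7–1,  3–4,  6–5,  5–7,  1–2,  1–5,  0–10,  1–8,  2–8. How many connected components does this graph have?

4

Component: {9}
Component: {0, 10}
Component: {3, 4}
Component: {1, 2, 5, 6, 7, 8}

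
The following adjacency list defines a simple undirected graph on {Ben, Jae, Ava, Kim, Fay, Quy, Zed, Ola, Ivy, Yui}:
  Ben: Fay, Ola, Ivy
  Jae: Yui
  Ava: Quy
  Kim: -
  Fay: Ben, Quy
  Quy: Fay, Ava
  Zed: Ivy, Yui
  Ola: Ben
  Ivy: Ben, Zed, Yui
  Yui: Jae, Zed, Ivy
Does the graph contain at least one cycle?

|V| = 10, |E| = 9, number of components = 2.
Since 9 > 10 - 2, a cycle must exist; for instance Ivy-Zed-Yui-Ivy.

Yes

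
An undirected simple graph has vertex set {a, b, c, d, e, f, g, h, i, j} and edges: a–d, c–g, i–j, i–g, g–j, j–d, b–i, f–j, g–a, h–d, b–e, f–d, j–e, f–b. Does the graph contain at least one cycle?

Yes

The graph has 10 vertices, 14 edges, and 1 connected component.
One cycle is j-f-b-i-j.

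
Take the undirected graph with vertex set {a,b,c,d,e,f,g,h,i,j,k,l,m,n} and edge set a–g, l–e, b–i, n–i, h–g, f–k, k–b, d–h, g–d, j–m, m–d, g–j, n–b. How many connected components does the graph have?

Component: {c}
Component: {e, l}
Component: {b, f, i, k, n}
Component: {a, d, g, h, j, m}

4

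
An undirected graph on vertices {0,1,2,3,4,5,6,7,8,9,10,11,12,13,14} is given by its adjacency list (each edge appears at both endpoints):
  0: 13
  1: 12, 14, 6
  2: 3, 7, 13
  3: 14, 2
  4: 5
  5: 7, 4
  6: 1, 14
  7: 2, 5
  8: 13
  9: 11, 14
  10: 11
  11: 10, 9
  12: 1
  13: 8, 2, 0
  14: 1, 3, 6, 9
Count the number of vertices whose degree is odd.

8

Degrees: 0:1, 1:3, 2:3, 3:2, 4:1, 5:2, 6:2, 7:2, 8:1, 9:2, 10:1, 11:2, 12:1, 13:3, 14:4
Odd-degree vertices: 0, 1, 2, 4, 8, 10, 12, 13.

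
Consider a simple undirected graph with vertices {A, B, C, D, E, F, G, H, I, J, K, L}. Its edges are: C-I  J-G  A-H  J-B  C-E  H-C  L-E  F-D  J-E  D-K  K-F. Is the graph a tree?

No

|V| = 12, |E| = 11.
It is not connected, so it is not a tree.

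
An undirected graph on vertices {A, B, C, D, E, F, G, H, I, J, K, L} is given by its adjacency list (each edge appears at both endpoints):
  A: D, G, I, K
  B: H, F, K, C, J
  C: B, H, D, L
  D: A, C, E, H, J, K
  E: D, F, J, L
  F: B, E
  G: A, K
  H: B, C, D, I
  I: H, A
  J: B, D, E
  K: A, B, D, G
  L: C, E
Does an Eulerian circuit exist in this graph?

No

Degrees: A:4, B:5, C:4, D:6, E:4, F:2, G:2, H:4, I:2, J:3, K:4, L:2
Vertices with odd degree: B, J. An Eulerian circuit requires all degrees even.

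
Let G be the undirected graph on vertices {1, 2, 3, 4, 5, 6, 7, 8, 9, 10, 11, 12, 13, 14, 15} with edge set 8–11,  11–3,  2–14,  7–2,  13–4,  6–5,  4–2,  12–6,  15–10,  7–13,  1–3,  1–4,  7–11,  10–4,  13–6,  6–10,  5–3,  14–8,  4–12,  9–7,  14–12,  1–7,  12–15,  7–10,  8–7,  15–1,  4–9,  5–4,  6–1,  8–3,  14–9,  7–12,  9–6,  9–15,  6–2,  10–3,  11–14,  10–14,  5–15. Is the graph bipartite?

The cycle 8-11-7-8 has length 3, which is odd, so the graph is not bipartite.

No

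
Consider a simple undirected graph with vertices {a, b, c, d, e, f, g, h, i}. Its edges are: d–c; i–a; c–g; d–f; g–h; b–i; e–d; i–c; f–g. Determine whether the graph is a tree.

The graph has 9 vertices and 9 edges.
Connected but with 9 > 8 edges, so it has a cycle and is not a tree.

No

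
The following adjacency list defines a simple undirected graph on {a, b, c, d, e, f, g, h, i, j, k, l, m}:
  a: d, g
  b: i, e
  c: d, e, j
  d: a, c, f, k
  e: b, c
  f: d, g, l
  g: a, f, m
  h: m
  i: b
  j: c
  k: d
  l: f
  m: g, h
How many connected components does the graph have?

Component: {a, b, c, d, e, f, g, h, i, j, k, l, m}

1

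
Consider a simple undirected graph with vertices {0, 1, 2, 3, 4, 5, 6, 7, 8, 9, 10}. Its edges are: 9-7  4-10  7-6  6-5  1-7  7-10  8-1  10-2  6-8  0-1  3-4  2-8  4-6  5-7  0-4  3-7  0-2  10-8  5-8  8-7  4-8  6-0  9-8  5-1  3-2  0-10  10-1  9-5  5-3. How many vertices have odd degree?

Degrees: 0:5, 1:5, 2:4, 3:4, 4:5, 5:6, 6:5, 7:7, 8:8, 9:3, 10:6
Odd-degree vertices: 0, 1, 4, 6, 7, 9.

6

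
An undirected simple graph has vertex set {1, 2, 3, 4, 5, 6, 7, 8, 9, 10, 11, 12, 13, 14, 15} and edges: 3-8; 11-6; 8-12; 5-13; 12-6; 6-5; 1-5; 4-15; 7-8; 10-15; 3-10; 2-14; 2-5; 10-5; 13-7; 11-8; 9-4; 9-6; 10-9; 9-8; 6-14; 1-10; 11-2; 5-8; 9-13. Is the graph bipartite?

The cycle 10-1-5-10 has length 3, which is odd, so the graph is not bipartite.

No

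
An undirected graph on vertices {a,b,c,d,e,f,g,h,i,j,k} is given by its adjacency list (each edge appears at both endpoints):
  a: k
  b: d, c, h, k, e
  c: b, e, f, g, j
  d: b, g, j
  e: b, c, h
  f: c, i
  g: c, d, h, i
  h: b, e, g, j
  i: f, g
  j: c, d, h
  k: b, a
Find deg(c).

Neighbors of c: b, e, f, g, j.

5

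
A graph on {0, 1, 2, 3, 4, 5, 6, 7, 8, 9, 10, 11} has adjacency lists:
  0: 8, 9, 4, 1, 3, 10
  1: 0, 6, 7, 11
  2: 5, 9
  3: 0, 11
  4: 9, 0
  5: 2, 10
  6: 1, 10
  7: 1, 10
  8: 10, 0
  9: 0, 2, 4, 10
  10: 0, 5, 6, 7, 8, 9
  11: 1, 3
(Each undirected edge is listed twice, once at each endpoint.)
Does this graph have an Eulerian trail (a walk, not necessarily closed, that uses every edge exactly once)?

Degrees: 0:6, 1:4, 2:2, 3:2, 4:2, 5:2, 6:2, 7:2, 8:2, 9:4, 10:6, 11:2
Odd-degree vertices: none (0 total).
With 0 odd-degree vertices and all edges in one connected piece, an Eulerian trail exists.

Yes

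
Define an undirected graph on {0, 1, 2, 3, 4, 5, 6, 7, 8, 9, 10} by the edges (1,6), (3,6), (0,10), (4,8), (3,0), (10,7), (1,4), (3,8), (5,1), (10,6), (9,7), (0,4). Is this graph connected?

Component: {2}
Component: {0, 1, 3, 4, 5, 6, 7, 8, 9, 10}
There are 2 separate components, so the graph is not connected.

No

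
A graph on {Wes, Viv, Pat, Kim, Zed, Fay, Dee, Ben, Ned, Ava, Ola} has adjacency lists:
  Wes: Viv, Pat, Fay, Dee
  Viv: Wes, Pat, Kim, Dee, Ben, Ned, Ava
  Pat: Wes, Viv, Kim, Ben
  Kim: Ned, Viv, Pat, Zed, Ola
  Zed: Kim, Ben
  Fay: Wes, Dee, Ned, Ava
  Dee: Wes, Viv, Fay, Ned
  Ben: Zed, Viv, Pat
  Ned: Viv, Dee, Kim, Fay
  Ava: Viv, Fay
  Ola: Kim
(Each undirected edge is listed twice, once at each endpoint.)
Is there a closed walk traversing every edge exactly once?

Degrees: Wes:4, Viv:7, Pat:4, Kim:5, Zed:2, Fay:4, Dee:4, Ben:3, Ned:4, Ava:2, Ola:1
Viv, Kim, Ben, Ola have odd degree; an Eulerian circuit needs every degree to be even, so none exists.

No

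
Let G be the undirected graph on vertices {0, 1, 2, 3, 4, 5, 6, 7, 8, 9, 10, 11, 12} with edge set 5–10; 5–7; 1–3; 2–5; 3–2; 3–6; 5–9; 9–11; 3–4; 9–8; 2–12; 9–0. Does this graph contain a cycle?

No

|V| = 13, |E| = 12, number of components = 1.
Since 12 = 13 - 1, the graph is a forest and contains no cycle.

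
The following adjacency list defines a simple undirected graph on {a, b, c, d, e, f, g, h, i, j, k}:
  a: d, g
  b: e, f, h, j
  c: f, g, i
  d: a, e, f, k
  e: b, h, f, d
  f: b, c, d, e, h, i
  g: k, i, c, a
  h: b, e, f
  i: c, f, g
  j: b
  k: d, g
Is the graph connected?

Starting from a and exploring outward reaches every vertex (a, d, g, f, k, e, c, i, h, b, j); the graph is connected.

Yes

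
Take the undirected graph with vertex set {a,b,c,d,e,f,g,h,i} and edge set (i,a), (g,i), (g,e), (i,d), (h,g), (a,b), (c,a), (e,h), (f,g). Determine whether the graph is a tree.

|V| = 9, |E| = 9.
Connected but with 9 > 8 edges, so it has a cycle and is not a tree.

No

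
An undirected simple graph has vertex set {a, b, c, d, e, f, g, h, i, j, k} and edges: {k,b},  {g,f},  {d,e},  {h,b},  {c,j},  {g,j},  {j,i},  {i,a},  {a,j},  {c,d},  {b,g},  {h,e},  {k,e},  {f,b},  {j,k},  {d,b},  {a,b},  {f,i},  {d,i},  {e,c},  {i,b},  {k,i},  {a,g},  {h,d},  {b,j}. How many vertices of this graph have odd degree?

Degrees: a:4, b:8, c:3, d:5, e:4, f:3, g:4, h:3, i:6, j:6, k:4
Odd-degree vertices: c, d, f, h.

4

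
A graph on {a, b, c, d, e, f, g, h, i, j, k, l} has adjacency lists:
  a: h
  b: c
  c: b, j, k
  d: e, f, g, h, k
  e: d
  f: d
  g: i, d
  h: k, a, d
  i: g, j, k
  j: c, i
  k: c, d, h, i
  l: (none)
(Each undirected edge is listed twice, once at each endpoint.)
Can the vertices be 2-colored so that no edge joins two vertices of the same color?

No

d-h-k-d is an odd cycle (length 3), and a bipartite graph can contain only even cycles.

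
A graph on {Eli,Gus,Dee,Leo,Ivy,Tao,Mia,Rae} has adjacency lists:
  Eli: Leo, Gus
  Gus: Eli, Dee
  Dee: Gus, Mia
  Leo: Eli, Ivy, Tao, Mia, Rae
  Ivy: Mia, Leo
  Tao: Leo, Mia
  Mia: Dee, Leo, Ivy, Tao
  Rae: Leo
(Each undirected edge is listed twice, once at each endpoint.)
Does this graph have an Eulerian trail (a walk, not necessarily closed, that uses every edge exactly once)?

Degrees: Eli:2, Gus:2, Dee:2, Leo:5, Ivy:2, Tao:2, Mia:4, Rae:1
Odd-degree vertices: Leo, Rae (2 total).
The non-isolated vertices are connected and exactly 2 have odd degree, so an Eulerian trail exists (from Leo to Rae).

Yes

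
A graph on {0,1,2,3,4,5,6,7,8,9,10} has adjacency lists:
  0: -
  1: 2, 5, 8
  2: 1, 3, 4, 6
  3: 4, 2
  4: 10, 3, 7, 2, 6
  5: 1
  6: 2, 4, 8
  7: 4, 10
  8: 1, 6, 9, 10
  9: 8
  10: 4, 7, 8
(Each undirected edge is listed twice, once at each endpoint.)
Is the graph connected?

Component: {0}
Component: {1, 2, 3, 4, 5, 6, 7, 8, 9, 10}
No edge joins these 2 groups, so the graph is disconnected.

No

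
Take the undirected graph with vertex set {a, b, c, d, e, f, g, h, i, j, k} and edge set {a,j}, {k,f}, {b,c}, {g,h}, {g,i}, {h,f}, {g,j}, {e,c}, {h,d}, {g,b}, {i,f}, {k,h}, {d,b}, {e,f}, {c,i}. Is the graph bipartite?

No

The cycle f-h-k-f has length 3, which is odd, so the graph is not bipartite.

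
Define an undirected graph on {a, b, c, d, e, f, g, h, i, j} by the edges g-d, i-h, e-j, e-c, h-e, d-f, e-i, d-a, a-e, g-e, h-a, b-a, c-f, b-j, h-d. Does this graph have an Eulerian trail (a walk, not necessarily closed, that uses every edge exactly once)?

Degrees: a:4, b:2, c:2, d:4, e:6, f:2, g:2, h:4, i:2, j:2
Odd-degree vertices: none (0 total).
With 0 odd-degree vertices and all edges in one connected piece, an Eulerian trail exists.

Yes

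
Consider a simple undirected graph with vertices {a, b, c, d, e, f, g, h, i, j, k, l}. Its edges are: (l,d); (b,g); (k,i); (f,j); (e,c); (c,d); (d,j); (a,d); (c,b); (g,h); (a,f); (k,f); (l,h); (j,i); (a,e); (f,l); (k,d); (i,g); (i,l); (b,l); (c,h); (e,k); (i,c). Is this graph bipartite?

Yes

Color {b, d, e, f, h, i} black and {a, c, g, j, k, l} white. No edge joins two same-colored vertices, so the graph is bipartite.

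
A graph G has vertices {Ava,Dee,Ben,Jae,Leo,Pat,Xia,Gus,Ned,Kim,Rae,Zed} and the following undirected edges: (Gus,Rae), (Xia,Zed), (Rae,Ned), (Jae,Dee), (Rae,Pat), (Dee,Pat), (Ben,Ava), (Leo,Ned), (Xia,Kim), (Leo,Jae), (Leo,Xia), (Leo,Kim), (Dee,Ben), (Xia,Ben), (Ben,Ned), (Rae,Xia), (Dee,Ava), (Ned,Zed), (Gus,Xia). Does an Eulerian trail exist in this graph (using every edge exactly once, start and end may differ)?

Degrees: Ava:2, Dee:4, Ben:4, Jae:2, Leo:4, Pat:2, Xia:6, Gus:2, Ned:4, Kim:2, Rae:4, Zed:2
Odd-degree vertices: none (0 total).
With 0 odd-degree vertices and all edges in one connected piece, an Eulerian trail exists.

Yes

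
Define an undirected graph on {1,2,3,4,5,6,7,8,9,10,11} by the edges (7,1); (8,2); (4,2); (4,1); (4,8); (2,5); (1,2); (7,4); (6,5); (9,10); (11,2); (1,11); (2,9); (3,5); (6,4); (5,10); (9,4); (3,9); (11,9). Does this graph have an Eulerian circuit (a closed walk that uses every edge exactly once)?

Degrees: 1:4, 2:6, 3:2, 4:6, 5:4, 6:2, 7:2, 8:2, 9:5, 10:2, 11:3
Vertices with odd degree: 9, 11. An Eulerian circuit requires all degrees even.

No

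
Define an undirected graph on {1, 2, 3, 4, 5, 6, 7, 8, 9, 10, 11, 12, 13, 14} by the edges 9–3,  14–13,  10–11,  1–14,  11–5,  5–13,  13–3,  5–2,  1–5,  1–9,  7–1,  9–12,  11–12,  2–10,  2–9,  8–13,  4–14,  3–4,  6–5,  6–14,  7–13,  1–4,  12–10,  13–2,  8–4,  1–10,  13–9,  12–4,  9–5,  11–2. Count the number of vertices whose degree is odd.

4

Degrees: 1:6, 2:5, 3:3, 4:5, 5:6, 6:2, 7:2, 8:2, 9:6, 10:4, 11:4, 12:4, 13:7, 14:4
Odd-degree vertices: 2, 3, 4, 13.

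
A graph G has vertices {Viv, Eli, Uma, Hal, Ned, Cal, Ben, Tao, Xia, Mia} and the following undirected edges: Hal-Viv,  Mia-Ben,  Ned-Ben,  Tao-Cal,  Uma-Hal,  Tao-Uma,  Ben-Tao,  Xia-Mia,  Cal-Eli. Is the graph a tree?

Yes

|V| = 10, |E| = 9.
It is connected with exactly 9 edges, hence acyclic — it is a tree.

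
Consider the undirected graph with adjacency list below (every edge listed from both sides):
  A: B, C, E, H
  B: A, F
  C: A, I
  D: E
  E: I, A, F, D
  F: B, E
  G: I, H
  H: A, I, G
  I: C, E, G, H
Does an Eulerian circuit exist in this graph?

No

Degrees: A:4, B:2, C:2, D:1, E:4, F:2, G:2, H:3, I:4
D, H have odd degree; an Eulerian circuit needs every degree to be even, so none exists.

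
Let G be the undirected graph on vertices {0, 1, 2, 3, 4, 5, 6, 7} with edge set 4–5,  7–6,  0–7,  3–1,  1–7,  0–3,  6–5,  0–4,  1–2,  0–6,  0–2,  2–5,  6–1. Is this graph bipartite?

1-6-7-1 is an odd cycle (length 3), and a bipartite graph can contain only even cycles.

No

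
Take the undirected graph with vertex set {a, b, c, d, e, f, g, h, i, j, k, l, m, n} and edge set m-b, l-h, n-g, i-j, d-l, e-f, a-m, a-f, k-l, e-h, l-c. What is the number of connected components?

Component: {g, n}
Component: {i, j}
Component: {a, b, c, d, e, f, h, k, l, m}

3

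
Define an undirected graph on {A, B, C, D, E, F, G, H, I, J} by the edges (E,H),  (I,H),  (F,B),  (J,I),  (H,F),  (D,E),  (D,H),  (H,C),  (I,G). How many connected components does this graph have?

2

Component: {A}
Component: {B, C, D, E, F, G, H, I, J}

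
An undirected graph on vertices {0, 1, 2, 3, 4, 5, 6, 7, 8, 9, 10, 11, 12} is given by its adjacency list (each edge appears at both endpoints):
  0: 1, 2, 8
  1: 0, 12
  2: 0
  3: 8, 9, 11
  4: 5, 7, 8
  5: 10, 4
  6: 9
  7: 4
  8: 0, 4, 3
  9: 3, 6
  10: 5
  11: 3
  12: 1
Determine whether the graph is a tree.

Yes

|V| = 13, |E| = 12.
Connected and |E| = |V| - 1, which characterizes a tree.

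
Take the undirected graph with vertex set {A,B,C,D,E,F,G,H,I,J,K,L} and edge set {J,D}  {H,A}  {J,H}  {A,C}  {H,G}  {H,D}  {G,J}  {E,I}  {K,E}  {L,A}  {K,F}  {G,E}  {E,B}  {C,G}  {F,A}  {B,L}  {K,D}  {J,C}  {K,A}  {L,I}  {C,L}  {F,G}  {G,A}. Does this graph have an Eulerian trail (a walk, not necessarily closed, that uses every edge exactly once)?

Degrees: A:6, B:2, C:4, D:3, E:4, F:3, G:6, H:4, I:2, J:4, K:4, L:4
Odd-degree vertices: D, F (2 total).
With 2 odd-degree vertices and all edges in one connected piece, an Eulerian trail exists (from D to F).

Yes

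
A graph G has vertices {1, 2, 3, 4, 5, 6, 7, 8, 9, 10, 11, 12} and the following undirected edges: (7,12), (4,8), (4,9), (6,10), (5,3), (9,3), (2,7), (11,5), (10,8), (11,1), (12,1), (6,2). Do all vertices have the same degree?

Degrees: 1:2, 2:2, 3:2, 4:2, 5:2, 6:2, 7:2, 8:2, 9:2, 10:2, 11:2, 12:2
All degrees equal 2; the graph is regular.

Yes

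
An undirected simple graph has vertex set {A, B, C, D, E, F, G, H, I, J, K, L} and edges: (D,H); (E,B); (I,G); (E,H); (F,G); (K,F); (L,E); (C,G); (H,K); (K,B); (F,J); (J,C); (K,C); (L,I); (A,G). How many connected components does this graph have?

Component: {A, B, C, D, E, F, G, H, I, J, K, L}

1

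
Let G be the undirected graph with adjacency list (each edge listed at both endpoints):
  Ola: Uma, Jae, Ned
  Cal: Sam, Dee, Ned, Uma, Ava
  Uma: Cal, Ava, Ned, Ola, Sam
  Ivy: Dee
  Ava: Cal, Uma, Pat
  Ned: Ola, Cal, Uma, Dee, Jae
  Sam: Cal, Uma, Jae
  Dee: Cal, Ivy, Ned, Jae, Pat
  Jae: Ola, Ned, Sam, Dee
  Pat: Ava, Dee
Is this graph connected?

Yes

Starting from Ola and exploring outward reaches every vertex (Ola, Uma, Jae, Ned, Ava, Sam, Cal, Dee, Pat, Ivy); the graph is connected.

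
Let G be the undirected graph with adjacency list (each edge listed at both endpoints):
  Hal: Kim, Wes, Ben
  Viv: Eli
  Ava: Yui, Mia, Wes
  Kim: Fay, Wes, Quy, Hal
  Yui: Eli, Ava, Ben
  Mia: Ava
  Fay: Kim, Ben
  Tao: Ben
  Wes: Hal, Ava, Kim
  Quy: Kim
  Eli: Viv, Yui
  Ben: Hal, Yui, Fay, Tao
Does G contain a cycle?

|V| = 12, |E| = 14, number of components = 1.
One cycle is Hal-Ben-Yui-Ava-Wes-Hal.

Yes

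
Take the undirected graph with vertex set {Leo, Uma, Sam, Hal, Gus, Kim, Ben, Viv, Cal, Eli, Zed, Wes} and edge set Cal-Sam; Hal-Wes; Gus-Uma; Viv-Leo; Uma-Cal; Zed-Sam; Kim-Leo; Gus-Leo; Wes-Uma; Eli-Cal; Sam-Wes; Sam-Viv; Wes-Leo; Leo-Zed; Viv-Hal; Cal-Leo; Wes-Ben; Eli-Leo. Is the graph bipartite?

The cycle Cal-Eli-Leo-Cal has length 3, which is odd, so the graph is not bipartite.

No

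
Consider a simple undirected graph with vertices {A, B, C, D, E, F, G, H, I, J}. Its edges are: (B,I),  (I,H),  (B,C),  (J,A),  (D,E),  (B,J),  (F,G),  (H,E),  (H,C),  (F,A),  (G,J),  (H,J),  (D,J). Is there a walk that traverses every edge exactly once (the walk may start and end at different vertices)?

Degrees: A:2, B:3, C:2, D:2, E:2, F:2, G:2, H:4, I:2, J:5
Odd-degree vertices: B, J (2 total).
The non-isolated vertices are connected and exactly 2 have odd degree, so an Eulerian trail exists (from B to J).

Yes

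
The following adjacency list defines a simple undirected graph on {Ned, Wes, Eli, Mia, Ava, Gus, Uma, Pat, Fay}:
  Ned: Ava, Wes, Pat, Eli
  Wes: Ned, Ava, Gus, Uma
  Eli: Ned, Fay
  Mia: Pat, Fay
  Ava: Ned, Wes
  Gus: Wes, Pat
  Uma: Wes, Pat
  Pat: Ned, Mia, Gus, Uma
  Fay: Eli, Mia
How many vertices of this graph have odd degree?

0

Degrees: Ned:4, Wes:4, Eli:2, Mia:2, Ava:2, Gus:2, Uma:2, Pat:4, Fay:2
Odd-degree vertices: none.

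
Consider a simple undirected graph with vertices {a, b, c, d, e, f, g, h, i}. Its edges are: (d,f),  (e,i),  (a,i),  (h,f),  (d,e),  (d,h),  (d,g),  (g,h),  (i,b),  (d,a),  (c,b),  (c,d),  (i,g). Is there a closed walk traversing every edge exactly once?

Degrees: a:2, b:2, c:2, d:6, e:2, f:2, g:3, h:3, i:4
Vertices with odd degree: g, h. An Eulerian circuit requires all degrees even.

No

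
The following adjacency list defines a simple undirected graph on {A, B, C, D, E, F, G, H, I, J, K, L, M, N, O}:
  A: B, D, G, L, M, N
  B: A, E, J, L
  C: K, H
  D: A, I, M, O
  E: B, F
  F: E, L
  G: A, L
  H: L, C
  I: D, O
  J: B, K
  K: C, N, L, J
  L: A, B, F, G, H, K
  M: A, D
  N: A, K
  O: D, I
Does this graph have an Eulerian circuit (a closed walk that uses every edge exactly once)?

Degrees: A:6, B:4, C:2, D:4, E:2, F:2, G:2, H:2, I:2, J:2, K:4, L:6, M:2, N:2, O:2
All degrees are even and the non-isolated vertices are connected — an Eulerian circuit exists.

Yes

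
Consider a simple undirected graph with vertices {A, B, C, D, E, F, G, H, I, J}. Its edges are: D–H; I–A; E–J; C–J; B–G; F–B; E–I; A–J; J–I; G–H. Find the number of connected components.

2

Component: {A, C, E, I, J}
Component: {B, D, F, G, H}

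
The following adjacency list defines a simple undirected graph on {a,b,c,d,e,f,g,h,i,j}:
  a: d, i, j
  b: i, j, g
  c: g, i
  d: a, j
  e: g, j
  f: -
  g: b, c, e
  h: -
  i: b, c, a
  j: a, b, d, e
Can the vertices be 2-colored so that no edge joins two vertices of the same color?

The cycle a-d-j-a has length 3, which is odd, so the graph is not bipartite.

No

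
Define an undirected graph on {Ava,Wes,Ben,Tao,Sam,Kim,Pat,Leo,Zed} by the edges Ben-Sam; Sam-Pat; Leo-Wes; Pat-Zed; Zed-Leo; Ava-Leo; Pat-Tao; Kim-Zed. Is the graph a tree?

The graph has 9 vertices and 8 edges.
It is connected with exactly 8 edges, hence acyclic — it is a tree.

Yes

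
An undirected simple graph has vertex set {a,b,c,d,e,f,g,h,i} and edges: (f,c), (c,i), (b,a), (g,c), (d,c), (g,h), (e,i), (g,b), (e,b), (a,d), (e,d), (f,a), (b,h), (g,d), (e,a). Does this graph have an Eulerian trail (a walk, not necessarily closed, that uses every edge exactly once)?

Yes

Degrees: a:4, b:4, c:4, d:4, e:4, f:2, g:4, h:2, i:2
Odd-degree vertices: none (0 total).
The non-isolated vertices are connected and exactly 0 have odd degree, so an Eulerian trail exists.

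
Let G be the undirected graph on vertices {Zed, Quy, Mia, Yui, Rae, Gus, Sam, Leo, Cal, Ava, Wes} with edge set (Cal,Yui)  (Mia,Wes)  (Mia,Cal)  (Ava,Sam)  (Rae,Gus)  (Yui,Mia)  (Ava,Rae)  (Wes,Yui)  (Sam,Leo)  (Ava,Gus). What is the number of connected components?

4

Component: {Zed}
Component: {Quy}
Component: {Mia, Yui, Cal, Wes}
Component: {Rae, Gus, Sam, Leo, Ava}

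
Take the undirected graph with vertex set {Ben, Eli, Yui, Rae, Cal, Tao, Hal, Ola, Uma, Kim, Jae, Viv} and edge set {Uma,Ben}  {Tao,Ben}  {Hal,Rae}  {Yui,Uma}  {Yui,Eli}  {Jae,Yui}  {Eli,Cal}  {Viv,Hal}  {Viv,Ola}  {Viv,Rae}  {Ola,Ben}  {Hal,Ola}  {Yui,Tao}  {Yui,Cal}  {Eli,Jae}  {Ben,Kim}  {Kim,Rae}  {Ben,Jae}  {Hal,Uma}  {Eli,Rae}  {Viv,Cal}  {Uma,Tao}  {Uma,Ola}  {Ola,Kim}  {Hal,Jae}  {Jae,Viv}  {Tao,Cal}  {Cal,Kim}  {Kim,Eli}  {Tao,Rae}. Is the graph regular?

Degrees: Ben:5, Eli:5, Yui:5, Rae:5, Cal:5, Tao:5, Hal:5, Ola:5, Uma:5, Kim:5, Jae:5, Viv:5
Every vertex has degree 5, so the graph is 5-regular.

Yes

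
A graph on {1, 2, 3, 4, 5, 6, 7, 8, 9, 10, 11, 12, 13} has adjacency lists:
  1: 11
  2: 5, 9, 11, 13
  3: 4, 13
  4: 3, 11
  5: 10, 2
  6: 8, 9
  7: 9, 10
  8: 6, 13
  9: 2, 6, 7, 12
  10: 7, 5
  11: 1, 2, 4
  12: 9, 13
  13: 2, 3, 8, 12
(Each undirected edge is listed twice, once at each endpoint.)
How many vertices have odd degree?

2

Degrees: 1:1, 2:4, 3:2, 4:2, 5:2, 6:2, 7:2, 8:2, 9:4, 10:2, 11:3, 12:2, 13:4
Odd-degree vertices: 1, 11.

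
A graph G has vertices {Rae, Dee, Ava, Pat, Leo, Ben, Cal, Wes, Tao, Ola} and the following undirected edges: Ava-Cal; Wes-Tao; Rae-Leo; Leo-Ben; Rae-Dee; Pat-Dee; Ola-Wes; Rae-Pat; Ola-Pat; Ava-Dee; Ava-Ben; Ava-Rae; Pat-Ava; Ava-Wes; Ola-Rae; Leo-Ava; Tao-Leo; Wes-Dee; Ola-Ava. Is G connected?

Starting from Rae and exploring outward reaches every vertex (Rae, Pat, Dee, Ava, Leo, Ola, Wes, Cal, Ben, Tao); the graph is connected.

Yes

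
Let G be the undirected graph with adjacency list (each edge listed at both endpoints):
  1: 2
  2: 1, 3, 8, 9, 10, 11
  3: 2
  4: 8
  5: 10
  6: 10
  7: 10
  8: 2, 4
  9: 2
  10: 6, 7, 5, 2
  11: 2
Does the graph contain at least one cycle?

No

The graph has 11 vertices, 10 edges, and 1 connected component.
Since 10 = 11 - 1, the graph is a forest and contains no cycle.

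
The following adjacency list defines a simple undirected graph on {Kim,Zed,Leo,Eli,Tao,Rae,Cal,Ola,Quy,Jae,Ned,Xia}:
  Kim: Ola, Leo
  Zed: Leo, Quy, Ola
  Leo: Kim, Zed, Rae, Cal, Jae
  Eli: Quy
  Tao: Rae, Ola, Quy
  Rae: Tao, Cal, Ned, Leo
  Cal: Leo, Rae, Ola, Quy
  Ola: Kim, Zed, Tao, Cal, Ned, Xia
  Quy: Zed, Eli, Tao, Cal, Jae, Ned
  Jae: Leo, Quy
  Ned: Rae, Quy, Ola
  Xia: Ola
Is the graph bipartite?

No

The cycle Cal-Leo-Rae-Cal has length 3, which is odd, so the graph is not bipartite.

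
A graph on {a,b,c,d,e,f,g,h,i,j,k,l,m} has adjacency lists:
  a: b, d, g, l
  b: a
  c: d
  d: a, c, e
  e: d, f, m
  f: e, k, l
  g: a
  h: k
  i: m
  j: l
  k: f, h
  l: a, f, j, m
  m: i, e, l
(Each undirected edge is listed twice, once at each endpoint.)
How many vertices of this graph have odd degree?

10

Degrees: a:4, b:1, c:1, d:3, e:3, f:3, g:1, h:1, i:1, j:1, k:2, l:4, m:3
Odd-degree vertices: b, c, d, e, f, g, h, i, j, m.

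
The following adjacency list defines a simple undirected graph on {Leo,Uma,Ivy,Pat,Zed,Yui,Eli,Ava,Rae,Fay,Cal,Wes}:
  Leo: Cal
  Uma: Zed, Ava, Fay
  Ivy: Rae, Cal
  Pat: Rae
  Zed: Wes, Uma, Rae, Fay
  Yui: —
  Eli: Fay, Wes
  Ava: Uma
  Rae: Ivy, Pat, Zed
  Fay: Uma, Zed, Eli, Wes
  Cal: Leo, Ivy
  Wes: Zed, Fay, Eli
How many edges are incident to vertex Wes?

3

Neighbors of Wes: Zed, Eli, Fay.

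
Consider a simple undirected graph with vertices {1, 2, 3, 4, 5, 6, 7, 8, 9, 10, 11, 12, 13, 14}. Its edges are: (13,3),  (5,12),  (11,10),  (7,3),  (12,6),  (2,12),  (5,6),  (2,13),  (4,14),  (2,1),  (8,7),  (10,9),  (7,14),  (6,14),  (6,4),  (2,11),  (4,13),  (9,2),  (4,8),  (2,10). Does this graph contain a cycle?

Yes

|V| = 14, |E| = 20, number of components = 1.
One cycle is 13-3-7-14-4-13.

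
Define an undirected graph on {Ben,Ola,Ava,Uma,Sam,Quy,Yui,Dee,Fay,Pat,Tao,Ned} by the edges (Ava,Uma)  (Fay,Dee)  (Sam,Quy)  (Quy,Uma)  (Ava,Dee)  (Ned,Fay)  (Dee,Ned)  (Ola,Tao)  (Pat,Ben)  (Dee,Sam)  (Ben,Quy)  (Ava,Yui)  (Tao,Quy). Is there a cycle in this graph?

|V| = 12, |E| = 13, number of components = 1.
Since 13 > 12 - 1, a cycle must exist; for instance Quy-Sam-Dee-Ava-Uma-Quy.

Yes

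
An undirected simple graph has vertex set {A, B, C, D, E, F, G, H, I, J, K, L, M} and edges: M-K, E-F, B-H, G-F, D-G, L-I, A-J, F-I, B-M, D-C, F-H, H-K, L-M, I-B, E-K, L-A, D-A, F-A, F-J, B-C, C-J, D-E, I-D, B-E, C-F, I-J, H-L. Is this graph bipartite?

The cycle C-J-F-C has length 3, which is odd, so the graph is not bipartite.

No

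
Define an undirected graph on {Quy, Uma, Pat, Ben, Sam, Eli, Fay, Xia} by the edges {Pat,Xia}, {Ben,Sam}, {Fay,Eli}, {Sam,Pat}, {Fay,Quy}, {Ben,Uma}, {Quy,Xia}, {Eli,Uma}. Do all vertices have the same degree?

Yes

Degrees: Quy:2, Uma:2, Pat:2, Ben:2, Sam:2, Eli:2, Fay:2, Xia:2
All degrees equal 2; the graph is regular.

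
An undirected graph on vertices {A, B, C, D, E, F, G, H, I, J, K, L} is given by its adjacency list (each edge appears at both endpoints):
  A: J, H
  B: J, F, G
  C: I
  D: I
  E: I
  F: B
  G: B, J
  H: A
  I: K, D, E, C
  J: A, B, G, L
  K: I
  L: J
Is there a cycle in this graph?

|V| = 12, |E| = 11, number of components = 2.
Since 11 > 12 - 2, a cycle must exist; for instance J-B-G-J.

Yes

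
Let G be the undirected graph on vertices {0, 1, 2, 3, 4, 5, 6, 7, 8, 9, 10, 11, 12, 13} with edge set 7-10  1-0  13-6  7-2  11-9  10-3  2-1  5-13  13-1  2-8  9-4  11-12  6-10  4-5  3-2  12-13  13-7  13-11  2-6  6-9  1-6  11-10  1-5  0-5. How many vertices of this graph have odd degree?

Degrees: 0:2, 1:5, 2:5, 3:2, 4:2, 5:4, 6:5, 7:3, 8:1, 9:3, 10:4, 11:4, 12:2, 13:6
Odd-degree vertices: 1, 2, 6, 7, 8, 9.

6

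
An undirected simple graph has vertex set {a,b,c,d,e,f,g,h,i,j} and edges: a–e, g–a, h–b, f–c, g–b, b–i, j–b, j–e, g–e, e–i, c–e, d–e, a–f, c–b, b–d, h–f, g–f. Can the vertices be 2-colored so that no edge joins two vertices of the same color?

The cycle g-a-f-g has length 3, which is odd, so the graph is not bipartite.

No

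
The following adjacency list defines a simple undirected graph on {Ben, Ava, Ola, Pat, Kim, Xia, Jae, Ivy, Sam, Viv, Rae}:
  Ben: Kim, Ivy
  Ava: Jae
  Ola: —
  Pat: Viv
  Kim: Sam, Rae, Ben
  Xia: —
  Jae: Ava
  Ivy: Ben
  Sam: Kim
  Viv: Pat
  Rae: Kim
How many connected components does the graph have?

Component: {Ola}
Component: {Xia}
Component: {Ava, Jae}
Component: {Pat, Viv}
Component: {Ben, Kim, Ivy, Sam, Rae}

5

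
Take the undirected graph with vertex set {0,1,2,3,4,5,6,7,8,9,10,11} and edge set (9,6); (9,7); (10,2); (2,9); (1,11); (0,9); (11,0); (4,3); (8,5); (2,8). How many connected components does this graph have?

Component: {3, 4}
Component: {0, 1, 2, 5, 6, 7, 8, 9, 10, 11}

2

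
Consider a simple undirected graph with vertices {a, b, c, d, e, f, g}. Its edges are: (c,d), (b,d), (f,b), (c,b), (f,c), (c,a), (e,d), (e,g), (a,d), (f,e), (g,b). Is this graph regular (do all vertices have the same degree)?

Degrees: a:2, b:4, c:4, d:4, e:3, f:3, g:2
Vertex a has degree 2 while b has degree 4, so the graph is not regular.

No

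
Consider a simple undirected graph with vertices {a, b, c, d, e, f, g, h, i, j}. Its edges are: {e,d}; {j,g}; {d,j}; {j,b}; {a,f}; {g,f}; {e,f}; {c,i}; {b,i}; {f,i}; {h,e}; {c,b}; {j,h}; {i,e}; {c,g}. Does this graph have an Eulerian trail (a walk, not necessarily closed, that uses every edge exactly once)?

Degrees: a:1, b:3, c:3, d:2, e:4, f:4, g:3, h:2, i:4, j:4
Odd-degree vertices: a, b, c, g (4 total).
An Eulerian trail requires 0 or 2 odd-degree vertices; here there are 4.

No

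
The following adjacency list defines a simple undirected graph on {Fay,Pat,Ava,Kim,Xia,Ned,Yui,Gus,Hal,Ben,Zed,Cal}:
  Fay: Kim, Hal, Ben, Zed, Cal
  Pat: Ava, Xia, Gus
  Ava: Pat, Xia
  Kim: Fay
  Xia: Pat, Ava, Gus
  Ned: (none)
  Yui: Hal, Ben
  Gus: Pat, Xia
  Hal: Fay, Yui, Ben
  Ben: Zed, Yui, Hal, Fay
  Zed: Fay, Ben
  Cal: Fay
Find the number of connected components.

Component: {Ned}
Component: {Pat, Ava, Xia, Gus}
Component: {Fay, Kim, Yui, Hal, Ben, Zed, Cal}

3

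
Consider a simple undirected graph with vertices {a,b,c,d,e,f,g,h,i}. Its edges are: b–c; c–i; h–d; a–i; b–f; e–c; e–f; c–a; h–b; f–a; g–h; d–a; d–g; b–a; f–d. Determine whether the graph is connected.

Yes

A breadth-first search from a visits a, c, d, f, i, b, e, h, g — all 9 vertices — so the graph is connected.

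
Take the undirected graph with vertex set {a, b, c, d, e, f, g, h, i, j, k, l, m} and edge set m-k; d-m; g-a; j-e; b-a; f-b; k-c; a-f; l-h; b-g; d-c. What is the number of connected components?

5

Component: {i}
Component: {e, j}
Component: {h, l}
Component: {a, b, f, g}
Component: {c, d, k, m}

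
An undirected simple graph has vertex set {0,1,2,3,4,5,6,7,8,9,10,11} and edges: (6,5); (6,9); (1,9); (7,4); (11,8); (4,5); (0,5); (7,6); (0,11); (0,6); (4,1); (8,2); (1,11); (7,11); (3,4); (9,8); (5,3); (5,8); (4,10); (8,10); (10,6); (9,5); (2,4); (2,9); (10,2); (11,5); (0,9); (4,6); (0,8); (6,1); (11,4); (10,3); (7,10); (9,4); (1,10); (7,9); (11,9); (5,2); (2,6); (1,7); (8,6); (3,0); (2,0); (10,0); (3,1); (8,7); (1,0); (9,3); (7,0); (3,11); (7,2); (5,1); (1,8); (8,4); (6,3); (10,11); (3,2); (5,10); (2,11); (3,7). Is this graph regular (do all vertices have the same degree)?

Yes

Degrees: 0:10, 1:10, 2:10, 3:10, 4:10, 5:10, 6:10, 7:10, 8:10, 9:10, 10:10, 11:10
Every vertex has degree 10, so the graph is 10-regular.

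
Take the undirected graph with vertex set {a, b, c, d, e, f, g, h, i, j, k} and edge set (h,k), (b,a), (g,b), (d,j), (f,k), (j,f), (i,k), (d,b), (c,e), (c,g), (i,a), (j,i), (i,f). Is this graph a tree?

No

|V| = 11, |E| = 13.
Connected but with 13 > 10 edges, so it has a cycle and is not a tree.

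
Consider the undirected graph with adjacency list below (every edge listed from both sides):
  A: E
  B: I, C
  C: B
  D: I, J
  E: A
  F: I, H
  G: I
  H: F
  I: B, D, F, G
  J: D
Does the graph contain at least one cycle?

The graph has 10 vertices, 8 edges, and 2 connected components.
A forest on 10 vertices with 2 components has exactly 8 edges, which matches — so no cycle.

No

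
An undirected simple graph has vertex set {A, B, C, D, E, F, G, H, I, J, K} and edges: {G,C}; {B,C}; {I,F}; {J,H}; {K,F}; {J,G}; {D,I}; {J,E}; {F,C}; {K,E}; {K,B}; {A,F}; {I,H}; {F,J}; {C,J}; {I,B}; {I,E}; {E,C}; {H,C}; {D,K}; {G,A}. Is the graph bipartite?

No

E-J-C-E is an odd cycle (length 3), and a bipartite graph can contain only even cycles.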